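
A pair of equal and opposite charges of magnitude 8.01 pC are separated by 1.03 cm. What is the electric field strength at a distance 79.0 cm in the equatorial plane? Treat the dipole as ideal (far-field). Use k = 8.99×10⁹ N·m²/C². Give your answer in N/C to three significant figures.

E ≈ 0.00150 N/C

Dipole moment p = qd = (8.01×10⁻¹² C)(0.0103 m) = 8.25×10⁻¹⁴ C·m.
In the equatorial plane E = kp/r³.
E = (8.99×10⁹)(8.25×10⁻¹⁴) / (0.790)³ = 0.001504 N/C.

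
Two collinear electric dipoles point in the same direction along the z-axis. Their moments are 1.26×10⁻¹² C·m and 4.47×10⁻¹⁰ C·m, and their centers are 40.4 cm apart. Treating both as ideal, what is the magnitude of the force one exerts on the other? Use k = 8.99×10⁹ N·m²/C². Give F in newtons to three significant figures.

F ≈ 1.14×10⁻⁹ N

On-axis field of dipole 1 at distance r: E = 2kp₁/r³. Force on dipole 2 is F = p₂·dE/dr (gradient along axis).
dE/dr = −6kp₁/r⁴, so |F| = 6kp₁p₂/r⁴ (attractive for aligned moments).
F = 6(8.99×10⁹)(1.26×10⁻¹²)(4.47×10⁻¹⁰)/(0.404)⁴ = 1.140×10⁻⁹ N.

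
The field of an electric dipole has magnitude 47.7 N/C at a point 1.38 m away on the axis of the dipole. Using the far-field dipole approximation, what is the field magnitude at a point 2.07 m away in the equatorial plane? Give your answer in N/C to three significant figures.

Dipole fields scale as 1/r³ in the far field.
The axial field is twice the equatorial field at the same r, so the geometry factor is 1/2.
E₂ = E₁ · (1/2) · (r₁/r₂)³ = 47.7 · 0.5 · (1.38/2.07)³.
(r₁/r₂)³ = (0.6667)³ = 0.2963.
E₂ ≈ 7.067 N/C.

E ≈ 7.07 N/C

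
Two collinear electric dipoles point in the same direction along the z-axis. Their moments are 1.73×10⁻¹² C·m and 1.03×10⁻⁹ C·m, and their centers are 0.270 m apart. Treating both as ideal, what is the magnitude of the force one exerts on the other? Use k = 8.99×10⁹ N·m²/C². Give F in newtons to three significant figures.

F ≈ 1.81×10⁻⁸ N

On-axis field of dipole 1 at distance r: E = 2kp₁/r³. Force on dipole 2 is F = p₂·dE/dr (gradient along axis).
dE/dr = −6kp₁/r⁴, so |F| = 6kp₁p₂/r⁴ (attractive for aligned moments).
F = 6(8.99×10⁹)(1.73×10⁻¹²)(1.03×10⁻⁹)/(0.270)⁴ = 1.809×10⁻⁸ N.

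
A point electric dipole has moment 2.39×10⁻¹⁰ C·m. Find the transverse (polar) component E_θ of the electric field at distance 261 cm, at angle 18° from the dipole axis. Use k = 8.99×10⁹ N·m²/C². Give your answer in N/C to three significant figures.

For a dipole, E_θ = (kp sinθ)/r³.
kp/r³ = (8.99×10⁹)(2.39×10⁻¹⁰)/(2.61)³ = 0.1208 N/C.
E_θ = 0.1208·sin18° = 0.03734 N/C.

E_θ ≈ 0.0373 N/C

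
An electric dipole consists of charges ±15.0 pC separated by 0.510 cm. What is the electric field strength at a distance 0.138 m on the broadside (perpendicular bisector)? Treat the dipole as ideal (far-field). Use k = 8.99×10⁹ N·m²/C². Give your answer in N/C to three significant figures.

Dipole moment p = qd = (1.50×10⁻¹¹ C)(0.00510 m) = 7.65×10⁻¹⁴ C·m.
In the equatorial plane E = kp/r³.
E = (8.99×10⁹)(7.65×10⁻¹⁴) / (0.138)³ = 0.2617 N/C.

E ≈ 0.262 N/C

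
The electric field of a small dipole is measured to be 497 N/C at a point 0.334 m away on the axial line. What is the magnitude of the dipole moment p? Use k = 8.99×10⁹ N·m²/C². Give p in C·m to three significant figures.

p ≈ 1.03×10⁻⁹ C·m

On axis E = 2kp/r³, so p = Er³/(2k).
p = (497)·(0.334)³ / (2·8.99×10⁹) = 1.030×10⁻⁹ C·m.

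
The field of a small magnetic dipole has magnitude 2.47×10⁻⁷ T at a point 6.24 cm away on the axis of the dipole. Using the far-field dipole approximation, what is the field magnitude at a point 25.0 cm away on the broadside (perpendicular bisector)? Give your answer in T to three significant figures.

Dipole fields scale as 1/r³ in the far field.
The axial field is twice the equatorial field at the same r, so the geometry factor is 1/2.
B₂ = B₁ · (1/2) · (r₁/r₂)³ = 2.47×10⁻⁷ · 0.5 · (6.24/25.0)³.
(r₁/r₂)³ = (0.2496)³ = 0.01555.
B₂ ≈ 1.920×10⁻⁹ T.

B ≈ 1.92×10⁻⁹ T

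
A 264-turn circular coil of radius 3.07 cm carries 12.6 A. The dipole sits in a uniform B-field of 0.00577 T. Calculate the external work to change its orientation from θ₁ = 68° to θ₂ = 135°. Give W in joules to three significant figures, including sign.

W ≈ 0.0615 J

m = NIA = NIπa² = 264·(12.6)·π·(0.0307)² = 9.849 A·m².
W_ext = ΔU = −mB cosθ₂ + mB cosθ₁ = mB(cosθ₁ − cosθ₂).
W = (9.849)(0.00577)·(cos68° − cos135°) = (0.05683)·(+1.0817) = 0.06147 J.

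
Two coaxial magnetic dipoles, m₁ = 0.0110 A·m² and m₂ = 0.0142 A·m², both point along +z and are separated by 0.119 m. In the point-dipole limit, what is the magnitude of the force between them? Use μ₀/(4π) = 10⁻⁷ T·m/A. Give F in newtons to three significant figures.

F ≈ 4.67×10⁻⁷ N

On-axis B of dipole 1: B = (μ₀/4π)·2m₁/r³. Force on dipole 2: F = m₂·dB/dr.
dB/dr = −(μ₀/4π)·6m₁/r⁴, so |F| = (μ₀/4π)·6m₁m₂/r⁴.
F = 6(10⁻⁷)(0.0110)(0.0142)/(0.119)⁴ = 4.674×10⁻⁷ N.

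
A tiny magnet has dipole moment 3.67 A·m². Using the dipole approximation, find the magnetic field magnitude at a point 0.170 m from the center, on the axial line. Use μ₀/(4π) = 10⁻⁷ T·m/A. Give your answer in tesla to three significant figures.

On axis B = (μ₀/4π)·2m/r³.
B = 2·(10⁻⁷)·(3.67) / (0.170)³ = 1.494×10⁻⁴ T.

B ≈ 1.49×10⁻⁴ T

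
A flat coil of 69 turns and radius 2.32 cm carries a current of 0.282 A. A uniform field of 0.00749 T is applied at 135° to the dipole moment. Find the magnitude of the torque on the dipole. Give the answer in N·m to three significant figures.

τ ≈ 1.74×10⁻⁴ N·m

m = NIA = NIπa² = 69·(0.282)·π·(0.0232)² = 0.0329 A·m².
Torque on a magnetic dipole: τ = mB sinθ.
τ = (0.0329)(0.00749)·sin135° = 1.742×10⁻⁴ N·m.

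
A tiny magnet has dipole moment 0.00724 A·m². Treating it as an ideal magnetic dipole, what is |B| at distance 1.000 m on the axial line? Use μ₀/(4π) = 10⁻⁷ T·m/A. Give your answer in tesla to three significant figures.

B ≈ 1.45×10⁻⁹ T

On axis B = (μ₀/4π)·2m/r³.
B = 2·(10⁻⁷)·(0.00724) / (1.00)³ = 1.448×10⁻⁹ T.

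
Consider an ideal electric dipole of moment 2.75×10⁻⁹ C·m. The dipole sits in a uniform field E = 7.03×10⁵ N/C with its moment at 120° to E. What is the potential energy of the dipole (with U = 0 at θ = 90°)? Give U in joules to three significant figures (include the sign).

U = −p·E = −pE cosθ.
U = −(2.75×10⁻⁹)(7.03×10⁵)·cos120° = 9.666×10⁻⁴ J.

U ≈ 9.67×10⁻⁴ J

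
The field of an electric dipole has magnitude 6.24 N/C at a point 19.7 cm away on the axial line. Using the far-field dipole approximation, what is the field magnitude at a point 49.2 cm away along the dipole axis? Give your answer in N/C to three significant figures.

Dipole fields scale as 1/r³ in the far field; the geometry is the same at both points.
E₂ = E₁ · (r₁/r₂)³ = 6.24 · (19.7/49.2)³.
(r₁/r₂)³ = (0.4004)³ = 0.0642.
E₂ ≈ 0.4006 N/C.

E ≈ 0.401 N/C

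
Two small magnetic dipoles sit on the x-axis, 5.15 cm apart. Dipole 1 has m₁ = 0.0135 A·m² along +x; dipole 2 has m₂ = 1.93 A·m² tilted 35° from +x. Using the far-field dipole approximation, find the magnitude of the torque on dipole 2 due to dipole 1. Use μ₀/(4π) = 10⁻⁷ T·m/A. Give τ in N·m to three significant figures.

Dipole B is on the axis of dipole A, so B₁ there is axial: B₁ = (μ₀/4π)·2m₁/r³ along +x.
B₁ = 2(10⁻⁷)(0.0135)/(0.0515)³ = 1.977×10⁻⁵ T.
τ = m₂ B₁ sinθ.
τ = (1.93)(1.977×10⁻⁵)·sin35° = 2.188×10⁻⁵ N·m.

τ ≈ 2.19×10⁻⁵ N·m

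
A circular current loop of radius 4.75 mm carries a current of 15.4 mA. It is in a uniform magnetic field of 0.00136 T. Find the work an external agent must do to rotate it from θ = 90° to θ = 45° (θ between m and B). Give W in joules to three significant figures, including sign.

W ≈ -1.05×10⁻⁹ J

Magnetic moment m = IA = Iπa² = (0.0154)·π·(0.00475)² = 1.092×10⁻⁶ A·m².
W_ext = ΔU = −mB cosθ₂ + mB cosθ₁ = mB(cosθ₁ − cosθ₂).
W = (1.092×10⁻⁶)(0.00136)·(cos90° − cos45°) = (1.485×10⁻⁹)·(-0.7071) = -1.050×10⁻⁹ J.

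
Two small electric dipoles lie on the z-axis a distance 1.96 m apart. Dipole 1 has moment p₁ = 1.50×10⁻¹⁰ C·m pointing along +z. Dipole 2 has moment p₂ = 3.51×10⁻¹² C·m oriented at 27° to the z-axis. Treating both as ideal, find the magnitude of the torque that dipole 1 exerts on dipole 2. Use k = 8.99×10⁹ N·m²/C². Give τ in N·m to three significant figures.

The second dipole sits on the axis of the first, so the field there is axial: E₁ = 2kp₁/r³ along +z.
E₁ = 2(8.99×10⁹)(1.50×10⁻¹⁰)/(1.96)³ = 0.3582 N/C.
Torque on the second dipole: τ = p₂ E₁ sinθ.
τ = (3.51×10⁻¹²)(0.3582)·sin27° = 5.708×10⁻¹³ N·m.

τ ≈ 5.71×10⁻¹³ N·m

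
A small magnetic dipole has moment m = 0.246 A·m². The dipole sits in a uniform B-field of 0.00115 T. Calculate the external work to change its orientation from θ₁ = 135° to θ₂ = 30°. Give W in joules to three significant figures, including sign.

W_ext = ΔU = −mB cosθ₂ + mB cosθ₁ = mB(cosθ₁ − cosθ₂).
W = (0.246)(0.00115)·(cos135° − cos30°) = (2.829×10⁻⁴)·(-1.5731) = -4.450×10⁻⁴ J.

W ≈ -4.45×10⁻⁴ J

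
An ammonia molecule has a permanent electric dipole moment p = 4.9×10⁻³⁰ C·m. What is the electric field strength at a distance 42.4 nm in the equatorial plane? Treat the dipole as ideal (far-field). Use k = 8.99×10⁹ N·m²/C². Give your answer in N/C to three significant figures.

On the perpendicular bisector E = kp/r³ (half the axial value at the same distance).
E = (8.99×10⁹)(4.90×10⁻³⁰) / (4.24×10⁻⁸)³ = 577.9 N/C.

E ≈ 578 N/C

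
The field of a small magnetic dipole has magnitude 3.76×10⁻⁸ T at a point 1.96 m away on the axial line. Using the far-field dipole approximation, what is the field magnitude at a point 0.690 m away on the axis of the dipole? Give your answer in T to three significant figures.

Dipole fields scale as 1/r³ in the far field; the geometry is the same at both points.
B₂ = B₁ · (r₁/r₂)³ = 3.76×10⁻⁸ · (1.96/0.690)³.
(r₁/r₂)³ = (2.841)³ = 22.92.
B₂ ≈ 8.618×10⁻⁷ T.

B ≈ 8.62×10⁻⁷ T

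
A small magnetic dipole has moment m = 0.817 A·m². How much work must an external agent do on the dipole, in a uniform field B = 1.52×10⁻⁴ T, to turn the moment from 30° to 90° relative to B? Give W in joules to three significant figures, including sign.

W ≈ 1.08×10⁻⁴ J

W_ext = ΔU = −mB cosθ₂ + mB cosθ₁ = mB(cosθ₁ − cosθ₂).
W = (0.817)(1.52×10⁻⁴)·(cos30° − cos90°) = (1.242×10⁻⁴)·(+0.8660) = 1.075×10⁻⁴ J.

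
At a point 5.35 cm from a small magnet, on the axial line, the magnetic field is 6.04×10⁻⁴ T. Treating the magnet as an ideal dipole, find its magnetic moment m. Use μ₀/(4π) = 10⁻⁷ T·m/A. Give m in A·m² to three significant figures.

m ≈ 0.462 A·m²

On axis B = (μ₀/4π)·2m/r³, so m = Br³·4π/(μ₀·2).
m = (6.04×10⁻⁴)·(0.0535)³ / (2·10⁻⁷) = 0.4625 A·m².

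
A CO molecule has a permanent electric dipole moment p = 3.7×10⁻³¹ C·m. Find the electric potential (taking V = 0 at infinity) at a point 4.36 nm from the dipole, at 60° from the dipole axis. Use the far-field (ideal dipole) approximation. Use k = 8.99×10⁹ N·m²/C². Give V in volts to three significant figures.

V ≈ 8.75×10⁻⁵ V

The dipole potential is V = kp cosθ / r².
V = (8.99×10⁹)(3.70×10⁻³¹)·cos60° / (4.36×10⁻⁹)² = 8.749×10⁻⁵ V.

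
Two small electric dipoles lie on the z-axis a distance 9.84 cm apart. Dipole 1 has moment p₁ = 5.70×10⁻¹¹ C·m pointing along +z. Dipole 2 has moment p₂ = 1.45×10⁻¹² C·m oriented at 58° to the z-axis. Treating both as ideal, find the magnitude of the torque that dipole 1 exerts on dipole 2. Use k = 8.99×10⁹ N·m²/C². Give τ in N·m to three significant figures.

τ ≈ 1.32×10⁻⁹ N·m

The second dipole sits on the axis of the first, so the field there is axial: E₁ = 2kp₁/r³ along +z.
E₁ = 2(8.99×10⁹)(5.70×10⁻¹¹)/(0.0984)³ = 1076 N/C.
Torque on the second dipole: τ = p₂ E₁ sinθ.
τ = (1.45×10⁻¹²)(1076)·sin58° = 1.323×10⁻⁹ N·m.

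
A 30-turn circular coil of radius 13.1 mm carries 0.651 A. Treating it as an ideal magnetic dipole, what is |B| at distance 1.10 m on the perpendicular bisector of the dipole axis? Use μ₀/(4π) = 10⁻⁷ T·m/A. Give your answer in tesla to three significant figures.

m = NIA = NIπa² = 30·(0.651)·π·(0.0131)² = 0.01053 A·m².
In the equatorial plane B = (μ₀/4π)·m/r³ (half the axial value).
B = (10⁻⁷)·(0.01053) / (1.10)³ = 7.911×10⁻¹⁰ T.

B ≈ 7.91×10⁻¹⁰ T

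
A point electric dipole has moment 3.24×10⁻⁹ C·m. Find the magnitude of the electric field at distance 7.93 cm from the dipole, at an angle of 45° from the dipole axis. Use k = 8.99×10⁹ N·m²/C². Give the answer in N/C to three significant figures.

E ≈ 9.24×10⁴ N/C

At angle θ the dipole field magnitude is E = (kp/r³)·√(1 + 3cos²θ).
kp/r³ = (8.99×10⁹)(3.24×10⁻⁹) / (0.0793)³ = 5.841×10⁴ N/C.
√(1 + 3cos²45°) = √(1 + 3·0.5000) = √2.5000 ≈ 1.5811.
E ≈ 5.841×10⁴ × 1.581 = 9.235×10⁴ N/C.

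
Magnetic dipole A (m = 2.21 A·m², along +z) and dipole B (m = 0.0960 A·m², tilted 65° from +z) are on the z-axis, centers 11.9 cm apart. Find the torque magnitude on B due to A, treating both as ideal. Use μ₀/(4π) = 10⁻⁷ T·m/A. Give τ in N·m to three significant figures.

τ ≈ 2.28×10⁻⁵ N·m

Dipole B is on the axis of dipole A, so B₁ there is axial: B₁ = (μ₀/4π)·2m₁/r³ along +z.
B₁ = 2(10⁻⁷)(2.21)/(0.119)³ = 2.623×10⁻⁴ T.
τ = m₂ B₁ sinθ.
τ = (0.0960)(2.623×10⁻⁴)·sin65° = 2.282×10⁻⁵ N·m.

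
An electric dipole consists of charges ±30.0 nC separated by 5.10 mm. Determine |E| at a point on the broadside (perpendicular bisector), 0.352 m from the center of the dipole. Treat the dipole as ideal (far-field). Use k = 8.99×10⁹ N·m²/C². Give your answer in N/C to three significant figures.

Dipole moment p = qd = (3.00×10⁻⁸ C)(0.00510 m) = 1.53×10⁻¹⁰ C·m.
In the equatorial plane E = kp/r³.
E = (8.99×10⁹)(1.53×10⁻¹⁰) / (0.352)³ = 31.54 N/C.

E ≈ 31.5 N/C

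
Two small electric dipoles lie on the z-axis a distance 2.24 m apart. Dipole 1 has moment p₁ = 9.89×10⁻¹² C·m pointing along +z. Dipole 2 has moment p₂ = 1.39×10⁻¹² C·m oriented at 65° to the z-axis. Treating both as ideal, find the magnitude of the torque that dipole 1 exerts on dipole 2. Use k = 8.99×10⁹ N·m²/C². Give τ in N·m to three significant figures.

The second dipole sits on the axis of the first, so the field there is axial: E₁ = 2kp₁/r³ along +z.
E₁ = 2(8.99×10⁹)(9.89×10⁻¹²)/(2.24)³ = 0.01582 N/C.
Torque on the second dipole: τ = p₂ E₁ sinθ.
τ = (1.39×10⁻¹²)(0.01582)·sin65° = 1.993×10⁻¹⁴ N·m.

τ ≈ 1.99×10⁻¹⁴ N·m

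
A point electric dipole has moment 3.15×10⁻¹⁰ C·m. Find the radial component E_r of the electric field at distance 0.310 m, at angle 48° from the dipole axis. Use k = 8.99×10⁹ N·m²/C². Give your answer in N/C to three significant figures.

E_r ≈ 127 N/C

For a dipole, E_r = (2kp cosθ)/r³.
kp/r³ = (8.99×10⁹)(3.15×10⁻¹⁰)/(0.310)³ = 95.06 N/C.
E_r = 2·95.06·cos48° = 127.2 N/C.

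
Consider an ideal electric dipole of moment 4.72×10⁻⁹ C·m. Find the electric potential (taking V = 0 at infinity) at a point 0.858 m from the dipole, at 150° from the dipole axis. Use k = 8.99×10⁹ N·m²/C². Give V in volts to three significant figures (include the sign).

V ≈ -49.9 V

The dipole potential is V = kp cosθ / r².
V = (8.99×10⁹)(4.72×10⁻⁹)·cos150° / (0.858)² = -49.92 V.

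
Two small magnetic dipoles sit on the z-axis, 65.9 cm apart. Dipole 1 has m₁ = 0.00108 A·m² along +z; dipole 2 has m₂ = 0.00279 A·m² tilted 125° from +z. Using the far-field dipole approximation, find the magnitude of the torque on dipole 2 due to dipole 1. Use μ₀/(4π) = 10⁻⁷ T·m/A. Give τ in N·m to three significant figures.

τ ≈ 1.72×10⁻¹² N·m

Dipole B is on the axis of dipole A, so B₁ there is axial: B₁ = (μ₀/4π)·2m₁/r³ along +z.
B₁ = 2(10⁻⁷)(0.00108)/(0.659)³ = 7.547×10⁻¹⁰ T.
τ = m₂ B₁ sinθ.
τ = (0.00279)(7.547×10⁻¹⁰)·sin125° = 1.725×10⁻¹² N·m.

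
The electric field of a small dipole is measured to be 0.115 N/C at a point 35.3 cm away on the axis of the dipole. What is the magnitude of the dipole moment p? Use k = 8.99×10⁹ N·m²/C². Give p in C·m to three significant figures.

p ≈ 2.81×10⁻¹³ C·m

On axis E = 2kp/r³, so p = Er³/(2k).
p = (0.115)·(0.353)³ / (2·8.99×10⁹) = 2.813×10⁻¹³ C·m.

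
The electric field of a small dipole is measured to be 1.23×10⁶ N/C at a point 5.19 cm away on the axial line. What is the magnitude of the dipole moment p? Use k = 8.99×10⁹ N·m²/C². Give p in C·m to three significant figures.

p ≈ 9.56×10⁻⁹ C·m

On axis E = 2kp/r³, so p = Er³/(2k).
p = (1.23×10⁶)·(0.0519)³ / (2·8.99×10⁹) = 9.564×10⁻⁹ C·m.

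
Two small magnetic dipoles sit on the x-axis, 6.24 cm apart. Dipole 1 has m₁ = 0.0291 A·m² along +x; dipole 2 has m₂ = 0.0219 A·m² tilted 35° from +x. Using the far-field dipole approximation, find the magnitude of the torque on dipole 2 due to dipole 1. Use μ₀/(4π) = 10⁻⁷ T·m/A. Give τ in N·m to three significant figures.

τ ≈ 3.01×10⁻⁷ N·m

Dipole B is on the axis of dipole A, so B₁ there is axial: B₁ = (μ₀/4π)·2m₁/r³ along +x.
B₁ = 2(10⁻⁷)(0.0291)/(0.0624)³ = 2.395×10⁻⁵ T.
τ = m₂ B₁ sinθ.
τ = (0.0219)(2.395×10⁻⁵)·sin35° = 3.009×10⁻⁷ N·m.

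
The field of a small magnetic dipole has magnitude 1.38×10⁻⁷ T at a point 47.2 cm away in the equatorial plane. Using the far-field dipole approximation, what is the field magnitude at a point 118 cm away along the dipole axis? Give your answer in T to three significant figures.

B ≈ 1.77×10⁻⁸ T

Dipole fields scale as 1/r³ in the far field.
The axial field is twice the equatorial field at the same r, so the geometry factor is 2/1.
B₂ = B₁ · (2/1) · (r₁/r₂)³ = 1.38×10⁻⁷ · 2 · (47.2/118)³.
(r₁/r₂)³ = (0.4)³ = 0.064.
B₂ ≈ 1.766×10⁻⁸ T.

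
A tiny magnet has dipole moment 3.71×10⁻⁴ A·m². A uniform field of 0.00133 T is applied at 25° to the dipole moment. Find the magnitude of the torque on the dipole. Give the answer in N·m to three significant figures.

τ ≈ 2.09×10⁻⁷ N·m

Torque on a magnetic dipole: τ = mB sinθ.
τ = (3.71×10⁻⁴)(0.00133)·sin25° = 2.085×10⁻⁷ N·m.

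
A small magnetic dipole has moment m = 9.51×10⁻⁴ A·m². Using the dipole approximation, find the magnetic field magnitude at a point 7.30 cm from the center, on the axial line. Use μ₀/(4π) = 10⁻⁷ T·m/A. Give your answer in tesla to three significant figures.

On axis B = (μ₀/4π)·2m/r³.
B = 2·(10⁻⁷)·(9.51×10⁻⁴) / (0.0730)³ = 4.889×10⁻⁷ T.

B ≈ 4.89×10⁻⁷ T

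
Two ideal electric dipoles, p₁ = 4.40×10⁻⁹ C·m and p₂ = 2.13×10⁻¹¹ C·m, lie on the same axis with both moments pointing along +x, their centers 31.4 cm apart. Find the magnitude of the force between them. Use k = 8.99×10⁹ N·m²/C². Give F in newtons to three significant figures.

F ≈ 5.20×10⁻⁷ N

On-axis field of dipole 1 at distance r: E = 2kp₁/r³. Force on dipole 2 is F = p₂·dE/dr (gradient along axis).
dE/dr = −6kp₁/r⁴, so |F| = 6kp₁p₂/r⁴ (attractive for aligned moments).
F = 6(8.99×10⁹)(4.40×10⁻⁹)(2.13×10⁻¹¹)/(0.314)⁴ = 5.200×10⁻⁷ N.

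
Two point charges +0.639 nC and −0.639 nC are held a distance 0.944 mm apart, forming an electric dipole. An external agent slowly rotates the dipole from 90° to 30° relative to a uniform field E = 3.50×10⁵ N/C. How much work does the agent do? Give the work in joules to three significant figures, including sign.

W ≈ -1.83×10⁻⁷ J

Dipole moment p = qd = (6.39×10⁻¹⁰ C)(9.44×10⁻⁴ m) = 6.032×10⁻¹³ C·m.
W_ext = ΔU = U(θ₂) − U(θ₁) = −pE cosθ₂ − (−pE cosθ₁) = pE(cosθ₁ − cosθ₂).
W = (6.032×10⁻¹³)(3.50×10⁵)·(cos90° − cos30°) = (2.111×10⁻⁷)·(-0.8660) = -1.828×10⁻⁷ J.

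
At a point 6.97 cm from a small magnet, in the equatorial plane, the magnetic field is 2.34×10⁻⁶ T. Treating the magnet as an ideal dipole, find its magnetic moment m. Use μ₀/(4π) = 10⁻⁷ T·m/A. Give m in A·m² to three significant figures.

m ≈ 0.00792 A·m²

In the equatorial plane B = (μ₀/4π)·m/r³, so m = Br³·4π/(μ₀).
m = (2.34×10⁻⁶)·(0.0697)³ / (10⁻⁷) = 0.007923 A·m².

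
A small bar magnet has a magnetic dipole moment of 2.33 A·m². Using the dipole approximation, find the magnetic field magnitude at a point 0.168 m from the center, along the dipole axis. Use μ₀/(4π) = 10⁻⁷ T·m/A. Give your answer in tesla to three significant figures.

B ≈ 9.83×10⁻⁵ T

On axis B = (μ₀/4π)·2m/r³.
B = 2·(10⁻⁷)·(2.33) / (0.168)³ = 9.828×10⁻⁵ T.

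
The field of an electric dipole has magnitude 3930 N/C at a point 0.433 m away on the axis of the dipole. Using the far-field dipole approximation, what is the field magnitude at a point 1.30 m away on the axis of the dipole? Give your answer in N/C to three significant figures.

Dipole fields scale as 1/r³ in the far field; the geometry is the same at both points.
E₂ = E₁ · (r₁/r₂)³ = 3930 · (0.433/1.30)³.
(r₁/r₂)³ = (0.3331)³ = 0.03695.
E₂ ≈ 145.2 N/C.

E ≈ 145 N/C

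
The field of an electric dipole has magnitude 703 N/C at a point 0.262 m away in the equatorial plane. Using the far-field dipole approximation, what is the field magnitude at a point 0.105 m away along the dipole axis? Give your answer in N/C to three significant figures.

E ≈ 2.18×10⁴ N/C

Dipole fields scale as 1/r³ in the far field.
The axial field is twice the equatorial field at the same r, so the geometry factor is 2/1.
E₂ = E₁ · (2/1) · (r₁/r₂)³ = 703 · 2 · (0.262/0.105)³.
(r₁/r₂)³ = (2.495)³ = 15.54.
E₂ ≈ 2.184×10⁴ N/C.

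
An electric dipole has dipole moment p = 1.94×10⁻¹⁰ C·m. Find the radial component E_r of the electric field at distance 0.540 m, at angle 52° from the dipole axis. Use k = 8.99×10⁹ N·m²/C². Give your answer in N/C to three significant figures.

For a dipole, E_r = (2kp cosθ)/r³.
kp/r³ = (8.99×10⁹)(1.94×10⁻¹⁰)/(0.540)³ = 11.08 N/C.
E_r = 2·11.08·cos52° = 13.64 N/C.

E_r ≈ 13.6 N/C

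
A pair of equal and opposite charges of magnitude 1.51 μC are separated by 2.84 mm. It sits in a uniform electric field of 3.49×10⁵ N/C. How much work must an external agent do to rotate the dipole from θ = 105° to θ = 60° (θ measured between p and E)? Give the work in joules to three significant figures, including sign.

Dipole moment p = qd = (1.51×10⁻⁶ C)(0.00284 m) = 4.288×10⁻⁹ C·m.
W_ext = ΔU = U(θ₂) − U(θ₁) = −pE cosθ₂ − (−pE cosθ₁) = pE(cosθ₁ − cosθ₂).
W = (4.288×10⁻⁹)(3.49×10⁵)·(cos105° − cos60°) = (0.001497)·(-0.7588) = -0.001136 J.

W ≈ -0.00114 J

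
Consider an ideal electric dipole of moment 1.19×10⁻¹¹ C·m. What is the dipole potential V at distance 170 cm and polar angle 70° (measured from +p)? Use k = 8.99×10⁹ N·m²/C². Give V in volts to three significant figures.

V ≈ 0.0127 V

The dipole potential is V = kp cosθ / r².
V = (8.99×10⁹)(1.19×10⁻¹¹)·cos70° / (1.70)² = 0.01266 V.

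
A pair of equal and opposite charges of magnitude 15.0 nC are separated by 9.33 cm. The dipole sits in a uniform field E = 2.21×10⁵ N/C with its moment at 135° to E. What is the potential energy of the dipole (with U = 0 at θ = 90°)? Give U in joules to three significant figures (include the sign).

U ≈ 2.19×10⁻⁴ J

Dipole moment p = qd = (1.50×10⁻⁸ C)(0.0933 m) = 1.40×10⁻⁹ C·m.
U = −p·E = −pE cosθ.
U = −(1.40×10⁻⁹)(2.21×10⁵)·cos135° = 2.188×10⁻⁴ J.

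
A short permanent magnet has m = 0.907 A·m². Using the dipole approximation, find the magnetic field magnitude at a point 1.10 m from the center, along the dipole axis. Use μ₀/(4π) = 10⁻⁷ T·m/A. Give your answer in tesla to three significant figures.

B ≈ 1.36×10⁻⁷ T

On axis B = (μ₀/4π)·2m/r³.
B = 2·(10⁻⁷)·(0.907) / (1.10)³ = 1.363×10⁻⁷ T.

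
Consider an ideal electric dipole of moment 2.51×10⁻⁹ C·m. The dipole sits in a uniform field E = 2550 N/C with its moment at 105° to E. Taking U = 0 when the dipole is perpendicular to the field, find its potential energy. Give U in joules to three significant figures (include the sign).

U ≈ 1.66×10⁻⁶ J

U = −p·E = −pE cosθ.
U = −(2.51×10⁻⁹)(2550)·cos105° = 1.657×10⁻⁶ J.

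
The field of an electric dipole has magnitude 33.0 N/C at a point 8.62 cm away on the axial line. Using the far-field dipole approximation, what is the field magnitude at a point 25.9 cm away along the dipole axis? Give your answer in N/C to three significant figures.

E ≈ 1.22 N/C

Dipole fields scale as 1/r³ in the far field; the geometry is the same at both points.
E₂ = E₁ · (r₁/r₂)³ = 33.0 · (8.62/25.9)³.
(r₁/r₂)³ = (0.3328)³ = 0.03687.
E₂ ≈ 1.217 N/C.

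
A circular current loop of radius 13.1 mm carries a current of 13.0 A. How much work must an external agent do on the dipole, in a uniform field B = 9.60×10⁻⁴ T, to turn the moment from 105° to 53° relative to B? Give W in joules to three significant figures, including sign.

W ≈ -5.79×10⁻⁶ J

Magnetic moment m = IA = Iπa² = (13.0)·π·(0.0131)² = 0.007009 A·m².
W_ext = ΔU = −mB cosθ₂ + mB cosθ₁ = mB(cosθ₁ − cosθ₂).
W = (0.007009)(9.60×10⁻⁴)·(cos105° − cos53°) = (6.729×10⁻⁶)·(-0.8606) = -5.791×10⁻⁶ J.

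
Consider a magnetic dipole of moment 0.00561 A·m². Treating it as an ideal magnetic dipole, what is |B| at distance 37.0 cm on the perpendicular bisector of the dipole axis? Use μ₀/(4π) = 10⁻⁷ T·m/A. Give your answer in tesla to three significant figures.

B ≈ 1.11×10⁻⁸ T

In the equatorial plane B = (μ₀/4π)·m/r³ (half the axial value).
B = (10⁻⁷)·(0.00561) / (0.370)³ = 1.108×10⁻⁸ T.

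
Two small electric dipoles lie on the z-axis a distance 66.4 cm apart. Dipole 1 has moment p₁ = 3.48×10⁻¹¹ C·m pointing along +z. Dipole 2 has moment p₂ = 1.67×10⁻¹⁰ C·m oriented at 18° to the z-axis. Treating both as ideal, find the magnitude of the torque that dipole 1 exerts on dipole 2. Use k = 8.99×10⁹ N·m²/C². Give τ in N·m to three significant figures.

The second dipole sits on the axis of the first, so the field there is axial: E₁ = 2kp₁/r³ along +z.
E₁ = 2(8.99×10⁹)(3.48×10⁻¹¹)/(0.664)³ = 2.137 N/C.
Torque on the second dipole: τ = p₂ E₁ sinθ.
τ = (1.67×10⁻¹⁰)(2.137)·sin18° = 1.103×10⁻¹⁰ N·m.

τ ≈ 1.10×10⁻¹⁰ N·m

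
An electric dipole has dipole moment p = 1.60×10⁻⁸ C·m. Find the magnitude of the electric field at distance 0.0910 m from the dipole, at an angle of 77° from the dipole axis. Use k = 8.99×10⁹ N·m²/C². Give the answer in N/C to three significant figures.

At angle θ the dipole field magnitude is E = (kp/r³)·√(1 + 3cos²θ).
kp/r³ = (8.99×10⁹)(1.60×10⁻⁸) / (0.0910)³ = 1.909×10⁵ N/C.
√(1 + 3cos²77°) = √(1 + 3·0.0506) = √1.1518 ≈ 1.0732.
E ≈ 1.909×10⁵ × 1.073 = 2.049×10⁵ N/C.

E ≈ 2.05×10⁵ N/C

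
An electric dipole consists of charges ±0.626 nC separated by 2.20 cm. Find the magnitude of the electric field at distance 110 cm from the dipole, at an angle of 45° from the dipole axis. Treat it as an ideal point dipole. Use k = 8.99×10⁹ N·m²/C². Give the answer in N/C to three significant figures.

Dipole moment p = qd = (6.26×10⁻¹⁰ C)(0.0220 m) = 1.377×10⁻¹¹ C·m.
At angle θ the dipole field magnitude is E = (kp/r³)·√(1 + 3cos²θ).
kp/r³ = (8.99×10⁹)(1.377×10⁻¹¹) / (1.10)³ = 0.09301 N/C.
√(1 + 3cos²45°) = √(1 + 3·0.5000) = √2.5000 ≈ 1.5811.
E ≈ 0.09301 × 1.581 = 0.1471 N/C.

E ≈ 0.147 N/C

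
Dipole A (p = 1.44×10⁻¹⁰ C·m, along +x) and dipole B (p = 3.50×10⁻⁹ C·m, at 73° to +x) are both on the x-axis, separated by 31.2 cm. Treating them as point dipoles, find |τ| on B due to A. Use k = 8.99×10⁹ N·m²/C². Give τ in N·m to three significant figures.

The second dipole sits on the axis of the first, so the field there is axial: E₁ = 2kp₁/r³ along +x.
E₁ = 2(8.99×10⁹)(1.44×10⁻¹⁰)/(0.312)³ = 85.25 N/C.
Torque on the second dipole: τ = p₂ E₁ sinθ.
τ = (3.50×10⁻⁹)(85.25)·sin73° = 2.853×10⁻⁷ N·m.

τ ≈ 2.85×10⁻⁷ N·m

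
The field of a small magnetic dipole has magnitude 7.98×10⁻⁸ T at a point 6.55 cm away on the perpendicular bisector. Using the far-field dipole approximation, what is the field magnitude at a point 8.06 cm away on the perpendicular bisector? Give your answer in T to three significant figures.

Dipole fields scale as 1/r³ in the far field; the geometry is the same at both points.
B₂ = B₁ · (r₁/r₂)³ = 7.98×10⁻⁸ · (6.55/8.06)³.
(r₁/r₂)³ = (0.8127)³ = 0.5367.
B₂ ≈ 4.283×10⁻⁸ T.

B ≈ 4.28×10⁻⁸ T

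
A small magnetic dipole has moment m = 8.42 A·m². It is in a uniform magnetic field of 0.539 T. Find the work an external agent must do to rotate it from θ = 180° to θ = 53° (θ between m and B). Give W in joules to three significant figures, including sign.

W ≈ -7.27 J

W_ext = ΔU = −mB cosθ₂ + mB cosθ₁ = mB(cosθ₁ − cosθ₂).
W = (8.42)(0.539)·(cos180° − cos53°) = (4.538)·(-1.6018) = -7.270 J.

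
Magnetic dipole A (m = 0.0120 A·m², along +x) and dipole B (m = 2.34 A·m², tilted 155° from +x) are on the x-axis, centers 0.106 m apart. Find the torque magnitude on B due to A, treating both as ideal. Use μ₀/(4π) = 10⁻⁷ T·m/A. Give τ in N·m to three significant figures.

τ ≈ 1.99×10⁻⁶ N·m

Dipole B is on the axis of dipole A, so B₁ there is axial: B₁ = (μ₀/4π)·2m₁/r³ along +x.
B₁ = 2(10⁻⁷)(0.0120)/(0.106)³ = 2.015×10⁻⁶ T.
τ = m₂ B₁ sinθ.
τ = (2.34)(2.015×10⁻⁶)·sin155° = 1.993×10⁻⁶ N·m.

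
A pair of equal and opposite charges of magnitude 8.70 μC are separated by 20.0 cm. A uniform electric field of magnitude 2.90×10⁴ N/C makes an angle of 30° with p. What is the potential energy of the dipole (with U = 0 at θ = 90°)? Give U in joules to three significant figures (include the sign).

Dipole moment p = qd = (8.70×10⁻⁶ C)(0.200 m) = 1.74×10⁻⁶ C·m.
U = −p·E = −pE cosθ.
U = −(1.74×10⁻⁶)(2.90×10⁴)·cos30° = -0.04370 J.

U ≈ -0.0437 J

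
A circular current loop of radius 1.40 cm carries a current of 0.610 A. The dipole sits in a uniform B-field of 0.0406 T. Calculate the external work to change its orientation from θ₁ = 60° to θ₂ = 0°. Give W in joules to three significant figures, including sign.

Magnetic moment m = IA = Iπa² = (0.610)·π·(0.0140)² = 3.756×10⁻⁴ A·m².
W_ext = ΔU = −mB cosθ₂ + mB cosθ₁ = mB(cosθ₁ − cosθ₂).
W = (3.756×10⁻⁴)(0.0406)·(cos60° − cos0°) = (1.525×10⁻⁵)·(-0.5000) = -7.625×10⁻⁶ J.

W ≈ -7.62×10⁻⁶ J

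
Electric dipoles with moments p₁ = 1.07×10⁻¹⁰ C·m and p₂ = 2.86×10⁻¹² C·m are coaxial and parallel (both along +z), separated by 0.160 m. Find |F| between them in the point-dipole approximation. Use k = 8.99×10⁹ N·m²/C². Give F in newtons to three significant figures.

On-axis field of dipole 1 at distance r: E = 2kp₁/r³. Force on dipole 2 is F = p₂·dE/dr (gradient along axis).
dE/dr = −6kp₁/r⁴, so |F| = 6kp₁p₂/r⁴ (attractive for aligned moments).
F = 6(8.99×10⁹)(1.07×10⁻¹⁰)(2.86×10⁻¹²)/(0.160)⁴ = 2.519×10⁻⁸ N.

F ≈ 2.52×10⁻⁸ N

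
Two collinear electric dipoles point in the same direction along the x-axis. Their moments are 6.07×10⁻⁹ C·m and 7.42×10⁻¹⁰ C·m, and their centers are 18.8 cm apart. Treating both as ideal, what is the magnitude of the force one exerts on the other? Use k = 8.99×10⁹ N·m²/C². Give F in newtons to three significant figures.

On-axis field of dipole 1 at distance r: E = 2kp₁/r³. Force on dipole 2 is F = p₂·dE/dr (gradient along axis).
dE/dr = −6kp₁/r⁴, so |F| = 6kp₁p₂/r⁴ (attractive for aligned moments).
F = 6(8.99×10⁹)(6.07×10⁻⁹)(7.42×10⁻¹⁰)/(0.188)⁴ = 1.945×10⁻⁴ N.

F ≈ 1.94×10⁻⁴ N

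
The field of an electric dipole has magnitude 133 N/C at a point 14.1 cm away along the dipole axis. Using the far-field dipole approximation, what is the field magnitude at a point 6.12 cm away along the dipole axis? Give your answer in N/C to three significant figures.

E ≈ 1630 N/C

Dipole fields scale as 1/r³ in the far field; the geometry is the same at both points.
E₂ = E₁ · (r₁/r₂)³ = 133 · (14.1/6.12)³.
(r₁/r₂)³ = (2.304)³ = 12.23.
E₂ ≈ 1627 N/C.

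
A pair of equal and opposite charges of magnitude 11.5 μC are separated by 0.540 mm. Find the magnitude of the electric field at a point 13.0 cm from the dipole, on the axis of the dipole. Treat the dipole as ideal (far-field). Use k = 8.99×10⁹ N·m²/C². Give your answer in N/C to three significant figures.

E ≈ 5.08×10⁴ N/C

Dipole moment p = qd = (1.15×10⁻⁵ C)(5.40×10⁻⁴ m) = 6.21×10⁻⁹ C·m.
On the dipole axis E = 2kp/r³.
E = 2·(8.99×10⁹)(6.21×10⁻⁹) / (0.130)³ = 5.082×10⁴ N/C.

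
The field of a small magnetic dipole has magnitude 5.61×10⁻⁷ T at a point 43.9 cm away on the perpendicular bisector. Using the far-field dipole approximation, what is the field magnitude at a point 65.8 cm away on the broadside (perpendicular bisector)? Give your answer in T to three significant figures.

B ≈ 1.67×10⁻⁷ T

Dipole fields scale as 1/r³ in the far field; the geometry is the same at both points.
B₂ = B₁ · (r₁/r₂)³ = 5.61×10⁻⁷ · (43.9/65.8)³.
(r₁/r₂)³ = (0.6672)³ = 0.297.
B₂ ≈ 1.666×10⁻⁷ T.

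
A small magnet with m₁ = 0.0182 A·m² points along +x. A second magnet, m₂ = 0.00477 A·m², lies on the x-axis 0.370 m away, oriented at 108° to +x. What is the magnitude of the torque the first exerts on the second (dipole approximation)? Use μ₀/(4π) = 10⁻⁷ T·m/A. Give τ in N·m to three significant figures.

τ ≈ 3.26×10⁻¹⁰ N·m

Dipole B is on the axis of dipole A, so B₁ there is axial: B₁ = (μ₀/4π)·2m₁/r³ along +x.
B₁ = 2(10⁻⁷)(0.0182)/(0.370)³ = 7.186×10⁻⁸ T.
τ = m₂ B₁ sinθ.
τ = (0.00477)(7.186×10⁻⁸)·sin108° = 3.260×10⁻¹⁰ N·m.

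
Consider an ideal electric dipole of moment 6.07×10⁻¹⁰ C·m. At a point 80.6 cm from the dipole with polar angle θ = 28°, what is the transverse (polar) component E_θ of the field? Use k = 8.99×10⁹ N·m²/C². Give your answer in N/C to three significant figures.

E_θ ≈ 4.89 N/C

For a dipole, E_θ = (kp sinθ)/r³.
kp/r³ = (8.99×10⁹)(6.07×10⁻¹⁰)/(0.806)³ = 10.42 N/C.
E_θ = 10.42·sin28° = 4.893 N/C.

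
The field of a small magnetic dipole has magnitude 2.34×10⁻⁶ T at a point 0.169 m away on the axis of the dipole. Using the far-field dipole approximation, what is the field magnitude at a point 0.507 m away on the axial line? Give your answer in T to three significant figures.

Dipole fields scale as 1/r³ in the far field; the geometry is the same at both points.
B₂ = B₁ · (r₁/r₂)³ = 2.34×10⁻⁶ · (0.169/0.507)³.
(r₁/r₂)³ = (0.3333)³ = 0.03704.
B₂ ≈ 8.667×10⁻⁸ T.

B ≈ 8.67×10⁻⁸ T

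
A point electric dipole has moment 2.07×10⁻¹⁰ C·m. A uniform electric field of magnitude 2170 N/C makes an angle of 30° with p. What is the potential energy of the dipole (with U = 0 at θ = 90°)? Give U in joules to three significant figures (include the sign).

U ≈ -3.89×10⁻⁷ J

U = −p·E = −pE cosθ.
U = −(2.07×10⁻¹⁰)(2170)·cos30° = -3.890×10⁻⁷ J.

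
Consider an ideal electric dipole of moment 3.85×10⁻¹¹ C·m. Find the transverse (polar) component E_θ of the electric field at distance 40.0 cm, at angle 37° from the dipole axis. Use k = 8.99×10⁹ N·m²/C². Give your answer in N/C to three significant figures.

E_θ ≈ 3.25 N/C

For a dipole, E_θ = (kp sinθ)/r³.
kp/r³ = (8.99×10⁹)(3.85×10⁻¹¹)/(0.400)³ = 5.408 N/C.
E_θ = 5.408·sin37° = 3.255 N/C.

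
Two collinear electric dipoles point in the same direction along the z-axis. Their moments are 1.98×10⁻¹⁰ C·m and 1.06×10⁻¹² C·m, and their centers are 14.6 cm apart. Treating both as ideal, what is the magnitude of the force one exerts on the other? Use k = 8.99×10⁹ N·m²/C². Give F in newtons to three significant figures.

On-axis field of dipole 1 at distance r: E = 2kp₁/r³. Force on dipole 2 is F = p₂·dE/dr (gradient along axis).
dE/dr = −6kp₁/r⁴, so |F| = 6kp₁p₂/r⁴ (attractive for aligned moments).
F = 6(8.99×10⁹)(1.98×10⁻¹⁰)(1.06×10⁻¹²)/(0.146)⁴ = 2.492×10⁻⁸ N.

F ≈ 2.49×10⁻⁸ N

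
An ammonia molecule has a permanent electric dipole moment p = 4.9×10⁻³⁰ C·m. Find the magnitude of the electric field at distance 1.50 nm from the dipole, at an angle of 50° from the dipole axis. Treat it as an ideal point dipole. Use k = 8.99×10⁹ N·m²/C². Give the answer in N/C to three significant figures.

E ≈ 1.95×10⁷ N/C

At angle θ the dipole field magnitude is E = (kp/r³)·√(1 + 3cos²θ).
kp/r³ = (8.99×10⁹)(4.90×10⁻³⁰) / (1.50×10⁻⁹)³ = 1.305×10⁷ N/C.
√(1 + 3cos²50°) = √(1 + 3·0.4132) = √2.2395 ≈ 1.4965.
E ≈ 1.305×10⁷ × 1.497 = 1.953×10⁷ N/C.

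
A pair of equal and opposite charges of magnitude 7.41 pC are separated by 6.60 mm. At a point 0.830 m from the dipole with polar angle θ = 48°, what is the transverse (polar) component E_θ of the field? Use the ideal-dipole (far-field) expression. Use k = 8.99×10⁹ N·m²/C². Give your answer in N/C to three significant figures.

Dipole moment p = qd = (7.41×10⁻¹² C)(0.00660 m) = 4.891×10⁻¹⁴ C·m.
For a dipole, E_θ = (kp sinθ)/r³.
kp/r³ = (8.99×10⁹)(4.891×10⁻¹⁴)/(0.830)³ = 7.690×10⁻⁴ N/C.
E_θ = 7.690×10⁻⁴·sin48° = 5.715×10⁻⁴ N/C.

E_θ ≈ 5.71×10⁻⁴ N/C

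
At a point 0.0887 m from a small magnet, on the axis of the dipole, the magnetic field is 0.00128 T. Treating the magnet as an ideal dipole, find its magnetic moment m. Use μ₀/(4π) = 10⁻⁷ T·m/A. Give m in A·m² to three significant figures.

On axis B = (μ₀/4π)·2m/r³, so m = Br³·4π/(μ₀·2).
m = (0.00128)·(0.0887)³ / (2·10⁻⁷) = 4.466 A·m².

m ≈ 4.47 A·m²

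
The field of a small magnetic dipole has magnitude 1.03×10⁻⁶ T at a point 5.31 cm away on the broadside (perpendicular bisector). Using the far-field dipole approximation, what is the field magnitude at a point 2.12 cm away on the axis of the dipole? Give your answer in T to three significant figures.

B ≈ 3.24×10⁻⁵ T

Dipole fields scale as 1/r³ in the far field.
The axial field is twice the equatorial field at the same r, so the geometry factor is 2/1.
B₂ = B₁ · (2/1) · (r₁/r₂)³ = 1.03×10⁻⁶ · 2 · (5.31/2.12)³.
(r₁/r₂)³ = (2.505)³ = 15.71.
B₂ ≈ 3.237×10⁻⁵ T.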